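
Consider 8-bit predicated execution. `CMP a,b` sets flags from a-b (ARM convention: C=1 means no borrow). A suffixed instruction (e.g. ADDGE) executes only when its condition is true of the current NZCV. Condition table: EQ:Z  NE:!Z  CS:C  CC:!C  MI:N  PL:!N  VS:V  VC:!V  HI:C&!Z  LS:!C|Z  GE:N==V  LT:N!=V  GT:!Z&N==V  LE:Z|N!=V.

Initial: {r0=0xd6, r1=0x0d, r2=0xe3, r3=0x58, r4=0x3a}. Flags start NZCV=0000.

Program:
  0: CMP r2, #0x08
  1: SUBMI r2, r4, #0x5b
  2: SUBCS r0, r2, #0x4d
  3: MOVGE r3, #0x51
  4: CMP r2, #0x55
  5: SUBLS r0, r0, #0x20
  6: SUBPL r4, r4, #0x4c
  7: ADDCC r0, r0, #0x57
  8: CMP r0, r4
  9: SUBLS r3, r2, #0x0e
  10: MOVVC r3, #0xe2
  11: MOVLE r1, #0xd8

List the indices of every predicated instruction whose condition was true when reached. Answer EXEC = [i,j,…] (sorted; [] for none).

EXEC = [1,2,11]

[0] flags=1010 → (cmp)
[1] flags=1010 MI?T → r2=0xdf
[2] flags=1010 CS?T → r0=0x92
[3] flags=1010 GE?F → skip
[4] flags=1010 → (cmp)
[5] flags=1010 LS?F → skip
[6] flags=1010 PL?F → skip
[7] flags=1010 CC?F → skip
[8] flags=0011 → (cmp)
[9] flags=0011 LS?F → skip
[10] flags=0011 VC?F → skip
[11] flags=0011 LE?T → r1=0xd8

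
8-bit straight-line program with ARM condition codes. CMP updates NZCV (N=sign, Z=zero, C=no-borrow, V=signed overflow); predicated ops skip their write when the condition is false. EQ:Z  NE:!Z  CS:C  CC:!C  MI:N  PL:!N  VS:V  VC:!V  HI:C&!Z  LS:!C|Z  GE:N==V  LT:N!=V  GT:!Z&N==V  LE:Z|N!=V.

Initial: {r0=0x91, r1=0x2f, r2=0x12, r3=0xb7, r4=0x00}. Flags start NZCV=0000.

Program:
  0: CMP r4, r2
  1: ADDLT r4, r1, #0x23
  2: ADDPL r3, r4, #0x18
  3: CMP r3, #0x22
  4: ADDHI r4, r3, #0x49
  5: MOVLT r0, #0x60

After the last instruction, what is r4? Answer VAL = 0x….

0: ✓ CMP  NZCV=1000
1: ✓ ADDLT  r4←0x52
2: · ADDPL
3: ✓ CMP  NZCV=1010
4: ✓ ADDHI  r4←0x00
5: ✓ MOVLT  r0←0x60

VAL = 0x00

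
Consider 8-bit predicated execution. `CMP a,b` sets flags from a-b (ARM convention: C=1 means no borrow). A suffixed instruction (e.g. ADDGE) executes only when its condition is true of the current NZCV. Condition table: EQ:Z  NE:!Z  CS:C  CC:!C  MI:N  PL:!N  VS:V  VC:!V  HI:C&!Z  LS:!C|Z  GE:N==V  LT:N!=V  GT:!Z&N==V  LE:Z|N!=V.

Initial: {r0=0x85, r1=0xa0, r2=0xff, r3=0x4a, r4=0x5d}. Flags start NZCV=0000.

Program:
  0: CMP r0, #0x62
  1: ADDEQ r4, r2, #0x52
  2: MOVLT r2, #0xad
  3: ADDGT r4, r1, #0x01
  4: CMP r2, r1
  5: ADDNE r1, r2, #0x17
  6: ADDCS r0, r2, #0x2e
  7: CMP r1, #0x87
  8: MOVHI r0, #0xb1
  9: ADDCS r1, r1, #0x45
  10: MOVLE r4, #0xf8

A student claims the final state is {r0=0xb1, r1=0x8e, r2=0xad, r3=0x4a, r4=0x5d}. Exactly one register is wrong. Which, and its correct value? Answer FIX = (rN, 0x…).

FIX = (r1, 0x09)

[0] flags=0011 → (cmp)
[1] flags=0011 EQ?F → skip
[2] flags=0011 LT?T → r2=0xad
[3] flags=0011 GT?F → skip
[4] flags=0010 → (cmp)
[5] flags=0010 NE?T → r1=0xc4
[6] flags=0010 CS?T → r0=0xdb
[7] flags=0010 → (cmp)
[8] flags=0010 HI?T → r0=0xb1
[9] flags=0010 CS?T → r1=0x09
[10] flags=0010 LE?F → skip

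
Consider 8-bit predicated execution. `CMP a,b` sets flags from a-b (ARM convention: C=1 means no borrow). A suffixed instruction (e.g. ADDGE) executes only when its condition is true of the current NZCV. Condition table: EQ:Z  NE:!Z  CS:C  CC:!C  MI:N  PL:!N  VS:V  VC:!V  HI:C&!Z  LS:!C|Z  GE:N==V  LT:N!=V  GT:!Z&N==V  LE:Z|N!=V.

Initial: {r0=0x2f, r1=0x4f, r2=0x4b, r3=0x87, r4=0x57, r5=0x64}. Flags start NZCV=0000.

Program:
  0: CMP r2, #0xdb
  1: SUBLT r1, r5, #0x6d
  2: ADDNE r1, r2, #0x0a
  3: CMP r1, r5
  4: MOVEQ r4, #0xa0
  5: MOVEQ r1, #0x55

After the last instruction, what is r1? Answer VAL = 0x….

[0] flags=0000 → (cmp)
[1] flags=0000 LT?F → skip
[2] flags=0000 NE?T → r1=0x55
[3] flags=1000 → (cmp)
[4] flags=1000 EQ?F → skip
[5] flags=1000 EQ?F → skip

VAL = 0x55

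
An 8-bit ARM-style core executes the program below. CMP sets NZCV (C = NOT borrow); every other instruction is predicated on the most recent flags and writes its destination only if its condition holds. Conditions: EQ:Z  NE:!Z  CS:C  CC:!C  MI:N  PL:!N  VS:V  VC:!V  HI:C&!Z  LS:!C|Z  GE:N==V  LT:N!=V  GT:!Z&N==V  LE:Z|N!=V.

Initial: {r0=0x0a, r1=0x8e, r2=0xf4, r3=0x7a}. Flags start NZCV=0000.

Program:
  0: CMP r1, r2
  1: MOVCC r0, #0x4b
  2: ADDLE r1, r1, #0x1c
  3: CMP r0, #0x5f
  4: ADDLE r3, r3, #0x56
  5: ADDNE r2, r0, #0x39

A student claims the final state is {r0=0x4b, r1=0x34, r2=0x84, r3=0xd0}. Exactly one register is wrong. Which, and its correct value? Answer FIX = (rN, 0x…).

[0] flags=1000 → (cmp)
[1] flags=1000 CC?T → r0=0x4b
[2] flags=1000 LE?T → r1=0xaa
[3] flags=1000 → (cmp)
[4] flags=1000 LE?T → r3=0xd0
[5] flags=1000 NE?T → r2=0x84

FIX = (r1, 0xaa)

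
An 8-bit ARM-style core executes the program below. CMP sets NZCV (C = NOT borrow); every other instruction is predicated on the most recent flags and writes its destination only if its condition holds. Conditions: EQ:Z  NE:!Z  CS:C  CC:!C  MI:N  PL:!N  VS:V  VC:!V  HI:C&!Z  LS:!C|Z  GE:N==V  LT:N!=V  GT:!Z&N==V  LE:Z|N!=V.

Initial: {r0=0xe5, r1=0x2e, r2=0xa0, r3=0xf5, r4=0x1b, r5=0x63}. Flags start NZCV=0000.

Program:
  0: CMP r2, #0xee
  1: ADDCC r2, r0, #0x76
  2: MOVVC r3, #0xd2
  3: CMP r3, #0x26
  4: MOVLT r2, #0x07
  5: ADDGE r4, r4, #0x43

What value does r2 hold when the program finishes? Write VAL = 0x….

VAL = 0x07

[0] flags=1000 → (cmp)
[1] flags=1000 CC?T → r2=0x5b
[2] flags=1000 VC?T → r3=0xd2
[3] flags=1010 → (cmp)
[4] flags=1010 LT?T → r2=0x07
[5] flags=1010 GE?F → skip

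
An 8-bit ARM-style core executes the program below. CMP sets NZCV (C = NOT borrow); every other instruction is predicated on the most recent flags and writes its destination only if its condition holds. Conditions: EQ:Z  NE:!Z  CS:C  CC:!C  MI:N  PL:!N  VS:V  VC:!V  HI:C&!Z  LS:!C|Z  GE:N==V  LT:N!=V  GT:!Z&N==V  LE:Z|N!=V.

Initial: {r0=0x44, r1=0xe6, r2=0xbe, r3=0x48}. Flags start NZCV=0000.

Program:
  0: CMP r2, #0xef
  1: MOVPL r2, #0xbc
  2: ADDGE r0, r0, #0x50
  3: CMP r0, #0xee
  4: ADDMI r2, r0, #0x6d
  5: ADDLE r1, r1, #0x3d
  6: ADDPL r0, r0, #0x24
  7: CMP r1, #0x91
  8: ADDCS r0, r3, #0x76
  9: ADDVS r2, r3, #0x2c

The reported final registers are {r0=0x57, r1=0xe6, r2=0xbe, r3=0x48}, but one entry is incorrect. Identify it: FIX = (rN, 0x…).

0: ✓ CMP  NZCV=1000
1: · MOVPL
2: · ADDGE
3: ✓ CMP  NZCV=0000
4: · ADDMI
5: · ADDLE
6: ✓ ADDPL  r0←0x68
7: ✓ CMP  NZCV=0010
8: ✓ ADDCS  r0←0xbe
9: · ADDVS

FIX = (r0, 0xbe)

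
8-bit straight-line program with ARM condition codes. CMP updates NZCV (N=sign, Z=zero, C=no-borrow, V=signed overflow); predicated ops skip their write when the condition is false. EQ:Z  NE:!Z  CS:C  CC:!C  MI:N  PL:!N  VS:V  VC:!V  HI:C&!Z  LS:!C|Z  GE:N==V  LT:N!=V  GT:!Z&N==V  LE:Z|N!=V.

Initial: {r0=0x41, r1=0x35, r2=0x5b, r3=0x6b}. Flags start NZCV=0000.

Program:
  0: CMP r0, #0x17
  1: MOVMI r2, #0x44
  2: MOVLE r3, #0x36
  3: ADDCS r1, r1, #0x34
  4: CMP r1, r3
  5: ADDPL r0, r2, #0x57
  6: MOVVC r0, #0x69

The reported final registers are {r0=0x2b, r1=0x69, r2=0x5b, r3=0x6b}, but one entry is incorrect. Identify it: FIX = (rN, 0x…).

0: ✓ CMP  NZCV=0010
1: · MOVMI
2: · MOVLE
3: ✓ ADDCS  r1←0x69
4: ✓ CMP  NZCV=1000
5: · ADDPL
6: ✓ MOVVC  r0←0x69

FIX = (r0, 0x69)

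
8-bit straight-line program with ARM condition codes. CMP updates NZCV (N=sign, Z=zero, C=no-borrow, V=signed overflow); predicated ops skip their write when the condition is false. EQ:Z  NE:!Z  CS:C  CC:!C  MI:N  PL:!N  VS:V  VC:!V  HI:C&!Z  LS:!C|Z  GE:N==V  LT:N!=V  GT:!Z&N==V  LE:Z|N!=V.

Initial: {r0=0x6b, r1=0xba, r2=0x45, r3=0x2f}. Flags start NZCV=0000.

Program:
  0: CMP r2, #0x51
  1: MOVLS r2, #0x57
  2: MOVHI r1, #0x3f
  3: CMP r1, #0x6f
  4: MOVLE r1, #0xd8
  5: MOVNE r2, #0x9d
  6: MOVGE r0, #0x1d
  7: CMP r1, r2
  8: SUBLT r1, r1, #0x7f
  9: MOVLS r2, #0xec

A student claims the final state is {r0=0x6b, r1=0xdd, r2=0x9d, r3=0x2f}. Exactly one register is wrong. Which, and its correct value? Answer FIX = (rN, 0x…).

[0] flags=1000 → (cmp)
[1] flags=1000 LS?T → r2=0x57
[2] flags=1000 HI?F → skip
[3] flags=0011 → (cmp)
[4] flags=0011 LE?T → r1=0xd8
[5] flags=0011 NE?T → r2=0x9d
[6] flags=0011 GE?F → skip
[7] flags=0010 → (cmp)
[8] flags=0010 LT?F → skip
[9] flags=0010 LS?F → skip

FIX = (r1, 0xd8)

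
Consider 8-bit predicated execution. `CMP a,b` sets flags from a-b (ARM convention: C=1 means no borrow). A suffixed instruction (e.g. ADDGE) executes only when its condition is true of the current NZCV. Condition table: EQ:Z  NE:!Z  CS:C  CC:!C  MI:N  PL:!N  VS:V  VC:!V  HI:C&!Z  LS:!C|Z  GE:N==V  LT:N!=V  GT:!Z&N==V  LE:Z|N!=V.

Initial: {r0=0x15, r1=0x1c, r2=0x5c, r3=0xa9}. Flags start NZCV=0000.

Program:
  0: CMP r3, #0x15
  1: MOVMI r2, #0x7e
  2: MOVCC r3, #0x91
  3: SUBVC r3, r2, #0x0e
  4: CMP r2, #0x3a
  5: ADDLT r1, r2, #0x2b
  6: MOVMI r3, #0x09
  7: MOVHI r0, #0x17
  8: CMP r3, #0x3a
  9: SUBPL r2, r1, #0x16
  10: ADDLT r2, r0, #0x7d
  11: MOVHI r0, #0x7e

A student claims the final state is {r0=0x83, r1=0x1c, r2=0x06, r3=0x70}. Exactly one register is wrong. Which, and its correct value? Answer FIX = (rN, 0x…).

FIX = (r0, 0x7e)

0: ✓ CMP  NZCV=1010
1: ✓ MOVMI  r2←0x7e
2: · MOVCC
3: ✓ SUBVC  r3←0x70
4: ✓ CMP  NZCV=0010
5: · ADDLT
6: · MOVMI
7: ✓ MOVHI  r0←0x17
8: ✓ CMP  NZCV=0010
9: ✓ SUBPL  r2←0x06
10: · ADDLT
11: ✓ MOVHI  r0←0x7e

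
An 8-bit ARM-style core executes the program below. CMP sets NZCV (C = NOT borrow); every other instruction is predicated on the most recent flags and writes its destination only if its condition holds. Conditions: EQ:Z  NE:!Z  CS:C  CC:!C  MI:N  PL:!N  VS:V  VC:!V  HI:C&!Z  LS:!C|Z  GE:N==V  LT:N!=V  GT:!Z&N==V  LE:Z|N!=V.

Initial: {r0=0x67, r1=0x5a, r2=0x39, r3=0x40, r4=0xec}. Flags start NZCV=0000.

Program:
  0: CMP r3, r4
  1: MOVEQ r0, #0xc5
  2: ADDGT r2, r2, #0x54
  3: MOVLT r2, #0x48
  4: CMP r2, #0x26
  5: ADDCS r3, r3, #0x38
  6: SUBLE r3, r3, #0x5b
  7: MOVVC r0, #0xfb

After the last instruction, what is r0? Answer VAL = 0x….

[0] flags=0000 → (cmp)
[1] flags=0000 EQ?F → skip
[2] flags=0000 GT?T → r2=0x8d
[3] flags=0000 LT?F → skip
[4] flags=0011 → (cmp)
[5] flags=0011 CS?T → r3=0x78
[6] flags=0011 LE?T → r3=0x1d
[7] flags=0011 VC?F → skip

VAL = 0x67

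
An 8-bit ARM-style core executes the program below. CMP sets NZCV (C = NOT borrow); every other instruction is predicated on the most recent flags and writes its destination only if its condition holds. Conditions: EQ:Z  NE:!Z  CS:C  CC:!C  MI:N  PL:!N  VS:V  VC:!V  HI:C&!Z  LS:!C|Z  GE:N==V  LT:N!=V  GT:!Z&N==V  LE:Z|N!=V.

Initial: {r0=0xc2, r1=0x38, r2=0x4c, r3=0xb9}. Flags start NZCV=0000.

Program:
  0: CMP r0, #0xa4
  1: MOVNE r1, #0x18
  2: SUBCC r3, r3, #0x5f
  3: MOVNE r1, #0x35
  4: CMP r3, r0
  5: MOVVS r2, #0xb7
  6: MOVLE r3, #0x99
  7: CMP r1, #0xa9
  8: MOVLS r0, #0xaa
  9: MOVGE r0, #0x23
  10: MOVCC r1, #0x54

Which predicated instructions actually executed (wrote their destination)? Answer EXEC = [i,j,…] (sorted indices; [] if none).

[0] flags=0010 → (cmp)
[1] flags=0010 NE?T → r1=0x18
[2] flags=0010 CC?F → skip
[3] flags=0010 NE?T → r1=0x35
[4] flags=1000 → (cmp)
[5] flags=1000 VS?F → skip
[6] flags=1000 LE?T → r3=0x99
[7] flags=1001 → (cmp)
[8] flags=1001 LS?T → r0=0xaa
[9] flags=1001 GE?T → r0=0x23
[10] flags=1001 CC?T → r1=0x54

EXEC = [1,3,6,8,9,10]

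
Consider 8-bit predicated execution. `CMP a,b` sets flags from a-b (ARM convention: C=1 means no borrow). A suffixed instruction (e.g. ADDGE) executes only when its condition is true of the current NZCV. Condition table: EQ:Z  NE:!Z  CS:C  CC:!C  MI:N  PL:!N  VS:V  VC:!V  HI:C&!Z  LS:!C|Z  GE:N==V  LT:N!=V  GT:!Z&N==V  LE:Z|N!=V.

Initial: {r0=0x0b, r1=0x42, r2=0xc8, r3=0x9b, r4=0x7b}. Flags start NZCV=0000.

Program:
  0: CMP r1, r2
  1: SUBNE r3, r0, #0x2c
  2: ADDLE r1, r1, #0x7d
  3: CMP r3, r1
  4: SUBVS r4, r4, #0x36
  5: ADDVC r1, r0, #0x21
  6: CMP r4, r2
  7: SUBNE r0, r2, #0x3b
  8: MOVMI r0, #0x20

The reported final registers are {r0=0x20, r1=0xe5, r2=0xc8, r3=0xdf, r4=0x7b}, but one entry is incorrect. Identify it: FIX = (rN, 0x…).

0: ✓ CMP  NZCV=0000
1: ✓ SUBNE  r3←0xdf
2: · ADDLE
3: ✓ CMP  NZCV=1010
4: · SUBVS
5: ✓ ADDVC  r1←0x2c
6: ✓ CMP  NZCV=1001
7: ✓ SUBNE  r0←0x8d
8: ✓ MOVMI  r0←0x20

FIX = (r1, 0x2c)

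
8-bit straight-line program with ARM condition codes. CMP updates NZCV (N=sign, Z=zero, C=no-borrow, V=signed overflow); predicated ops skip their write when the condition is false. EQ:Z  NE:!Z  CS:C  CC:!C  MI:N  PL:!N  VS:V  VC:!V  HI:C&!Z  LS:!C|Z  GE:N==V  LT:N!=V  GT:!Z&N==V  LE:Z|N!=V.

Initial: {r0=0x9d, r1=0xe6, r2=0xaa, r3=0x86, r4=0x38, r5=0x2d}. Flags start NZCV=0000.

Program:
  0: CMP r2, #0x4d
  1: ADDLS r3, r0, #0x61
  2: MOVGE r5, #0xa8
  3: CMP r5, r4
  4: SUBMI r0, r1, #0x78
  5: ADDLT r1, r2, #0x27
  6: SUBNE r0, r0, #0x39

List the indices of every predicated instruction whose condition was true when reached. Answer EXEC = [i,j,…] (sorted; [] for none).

EXEC = [4,5,6]

[0] flags=0011 → (cmp)
[1] flags=0011 LS?F → skip
[2] flags=0011 GE?F → skip
[3] flags=1000 → (cmp)
[4] flags=1000 MI?T → r0=0x6e
[5] flags=1000 LT?T → r1=0xd1
[6] flags=1000 NE?T → r0=0x35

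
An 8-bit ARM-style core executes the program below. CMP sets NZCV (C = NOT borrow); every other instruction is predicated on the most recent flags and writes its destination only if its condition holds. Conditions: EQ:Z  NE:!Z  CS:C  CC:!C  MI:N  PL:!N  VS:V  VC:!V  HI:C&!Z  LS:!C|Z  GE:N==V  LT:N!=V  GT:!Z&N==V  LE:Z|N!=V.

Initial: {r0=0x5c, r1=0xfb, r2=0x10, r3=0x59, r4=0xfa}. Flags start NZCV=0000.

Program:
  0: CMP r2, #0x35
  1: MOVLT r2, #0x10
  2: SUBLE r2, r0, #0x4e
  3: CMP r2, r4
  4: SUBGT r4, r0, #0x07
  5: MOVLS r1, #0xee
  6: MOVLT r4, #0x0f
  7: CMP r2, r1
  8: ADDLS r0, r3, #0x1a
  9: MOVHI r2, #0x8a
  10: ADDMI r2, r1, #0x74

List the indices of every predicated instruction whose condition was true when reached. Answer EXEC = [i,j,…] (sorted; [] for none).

[0] flags=1000 → (cmp)
[1] flags=1000 LT?T → r2=0x10
[2] flags=1000 LE?T → r2=0x0e
[3] flags=0000 → (cmp)
[4] flags=0000 GT?T → r4=0x55
[5] flags=0000 LS?T → r1=0xee
[6] flags=0000 LT?F → skip
[7] flags=0000 → (cmp)
[8] flags=0000 LS?T → r0=0x73
[9] flags=0000 HI?F → skip
[10] flags=0000 MI?F → skip

EXEC = [1,2,4,5,8]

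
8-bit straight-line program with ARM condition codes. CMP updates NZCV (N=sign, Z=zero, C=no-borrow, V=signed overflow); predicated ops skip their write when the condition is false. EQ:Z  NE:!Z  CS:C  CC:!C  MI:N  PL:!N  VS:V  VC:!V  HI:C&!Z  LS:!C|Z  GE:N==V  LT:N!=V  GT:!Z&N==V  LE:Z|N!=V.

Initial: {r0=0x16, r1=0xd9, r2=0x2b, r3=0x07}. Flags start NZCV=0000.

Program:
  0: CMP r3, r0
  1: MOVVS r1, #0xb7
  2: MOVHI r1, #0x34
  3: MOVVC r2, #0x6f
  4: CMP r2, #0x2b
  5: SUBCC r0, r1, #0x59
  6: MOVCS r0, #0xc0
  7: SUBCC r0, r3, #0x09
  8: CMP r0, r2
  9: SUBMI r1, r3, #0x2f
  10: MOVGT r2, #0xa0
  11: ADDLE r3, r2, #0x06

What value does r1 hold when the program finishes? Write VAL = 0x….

VAL = 0xd9

0: ✓ CMP  NZCV=1000
1: · MOVVS
2: · MOVHI
3: ✓ MOVVC  r2←0x6f
4: ✓ CMP  NZCV=0010
5: · SUBCC
6: ✓ MOVCS  r0←0xc0
7: · SUBCC
8: ✓ CMP  NZCV=0011
9: · SUBMI
10: · MOVGT
11: ✓ ADDLE  r3←0x75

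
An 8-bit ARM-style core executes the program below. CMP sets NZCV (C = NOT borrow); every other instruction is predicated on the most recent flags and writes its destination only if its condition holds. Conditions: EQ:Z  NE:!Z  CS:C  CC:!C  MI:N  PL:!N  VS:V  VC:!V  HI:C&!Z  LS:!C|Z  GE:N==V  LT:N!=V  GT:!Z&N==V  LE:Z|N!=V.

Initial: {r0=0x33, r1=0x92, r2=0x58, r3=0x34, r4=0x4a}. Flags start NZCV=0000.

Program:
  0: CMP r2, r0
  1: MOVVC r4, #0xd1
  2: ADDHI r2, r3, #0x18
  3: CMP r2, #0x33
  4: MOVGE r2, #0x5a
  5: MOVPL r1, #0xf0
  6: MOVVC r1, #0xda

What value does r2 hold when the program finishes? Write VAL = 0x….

[0] flags=0010 → (cmp)
[1] flags=0010 VC?T → r4=0xd1
[2] flags=0010 HI?T → r2=0x4c
[3] flags=0010 → (cmp)
[4] flags=0010 GE?T → r2=0x5a
[5] flags=0010 PL?T → r1=0xf0
[6] flags=0010 VC?T → r1=0xda

VAL = 0x5a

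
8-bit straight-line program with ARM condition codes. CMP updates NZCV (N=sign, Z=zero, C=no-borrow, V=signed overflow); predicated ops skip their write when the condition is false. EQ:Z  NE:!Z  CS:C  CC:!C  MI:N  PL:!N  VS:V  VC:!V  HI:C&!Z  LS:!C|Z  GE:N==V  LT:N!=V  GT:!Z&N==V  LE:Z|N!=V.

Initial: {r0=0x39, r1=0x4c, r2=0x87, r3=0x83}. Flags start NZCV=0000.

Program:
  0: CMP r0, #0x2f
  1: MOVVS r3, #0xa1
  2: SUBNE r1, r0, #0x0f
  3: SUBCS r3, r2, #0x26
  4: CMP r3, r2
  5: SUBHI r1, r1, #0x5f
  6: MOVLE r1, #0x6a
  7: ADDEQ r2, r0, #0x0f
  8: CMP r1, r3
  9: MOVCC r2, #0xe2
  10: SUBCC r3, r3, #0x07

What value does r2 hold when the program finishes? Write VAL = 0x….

[0] flags=0010 → (cmp)
[1] flags=0010 VS?F → skip
[2] flags=0010 NE?T → r1=0x2a
[3] flags=0010 CS?T → r3=0x61
[4] flags=1001 → (cmp)
[5] flags=1001 HI?F → skip
[6] flags=1001 LE?F → skip
[7] flags=1001 EQ?F → skip
[8] flags=1000 → (cmp)
[9] flags=1000 CC?T → r2=0xe2
[10] flags=1000 CC?T → r3=0x5a

VAL = 0xe2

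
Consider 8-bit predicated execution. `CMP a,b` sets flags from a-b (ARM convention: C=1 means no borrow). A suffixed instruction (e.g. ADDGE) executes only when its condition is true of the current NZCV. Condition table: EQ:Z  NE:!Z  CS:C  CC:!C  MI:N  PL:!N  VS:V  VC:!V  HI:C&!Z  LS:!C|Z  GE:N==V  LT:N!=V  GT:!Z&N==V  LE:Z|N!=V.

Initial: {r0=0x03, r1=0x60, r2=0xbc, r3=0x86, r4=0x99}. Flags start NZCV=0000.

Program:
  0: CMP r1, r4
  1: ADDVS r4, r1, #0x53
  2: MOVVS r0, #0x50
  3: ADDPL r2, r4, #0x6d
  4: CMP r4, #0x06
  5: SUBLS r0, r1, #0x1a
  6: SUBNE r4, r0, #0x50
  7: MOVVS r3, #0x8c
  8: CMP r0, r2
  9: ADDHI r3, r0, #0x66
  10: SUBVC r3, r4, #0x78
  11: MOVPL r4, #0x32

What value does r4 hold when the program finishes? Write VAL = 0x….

VAL = 0x00

[0] flags=1001 → (cmp)
[1] flags=1001 VS?T → r4=0xb3
[2] flags=1001 VS?T → r0=0x50
[3] flags=1001 PL?F → skip
[4] flags=1010 → (cmp)
[5] flags=1010 LS?F → skip
[6] flags=1010 NE?T → r4=0x00
[7] flags=1010 VS?F → skip
[8] flags=1001 → (cmp)
[9] flags=1001 HI?F → skip
[10] flags=1001 VC?F → skip
[11] flags=1001 PL?F → skip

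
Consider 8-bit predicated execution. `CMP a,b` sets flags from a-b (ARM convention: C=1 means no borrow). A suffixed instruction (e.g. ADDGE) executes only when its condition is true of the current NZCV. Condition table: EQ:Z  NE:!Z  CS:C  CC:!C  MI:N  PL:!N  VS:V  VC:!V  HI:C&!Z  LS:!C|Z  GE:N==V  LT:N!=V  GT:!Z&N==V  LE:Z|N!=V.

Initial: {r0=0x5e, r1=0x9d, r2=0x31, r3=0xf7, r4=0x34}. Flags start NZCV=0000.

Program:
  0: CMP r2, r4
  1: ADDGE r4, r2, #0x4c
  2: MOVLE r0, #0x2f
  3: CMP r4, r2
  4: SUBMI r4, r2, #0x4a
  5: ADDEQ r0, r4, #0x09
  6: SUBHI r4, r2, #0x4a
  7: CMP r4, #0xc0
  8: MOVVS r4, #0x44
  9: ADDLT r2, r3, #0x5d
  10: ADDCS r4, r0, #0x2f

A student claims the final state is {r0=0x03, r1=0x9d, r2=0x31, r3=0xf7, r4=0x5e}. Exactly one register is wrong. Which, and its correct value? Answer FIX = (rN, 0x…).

[0] flags=1000 → (cmp)
[1] flags=1000 GE?F → skip
[2] flags=1000 LE?T → r0=0x2f
[3] flags=0010 → (cmp)
[4] flags=0010 MI?F → skip
[5] flags=0010 EQ?F → skip
[6] flags=0010 HI?T → r4=0xe7
[7] flags=0010 → (cmp)
[8] flags=0010 VS?F → skip
[9] flags=0010 LT?F → skip
[10] flags=0010 CS?T → r4=0x5e

FIX = (r0, 0x2f)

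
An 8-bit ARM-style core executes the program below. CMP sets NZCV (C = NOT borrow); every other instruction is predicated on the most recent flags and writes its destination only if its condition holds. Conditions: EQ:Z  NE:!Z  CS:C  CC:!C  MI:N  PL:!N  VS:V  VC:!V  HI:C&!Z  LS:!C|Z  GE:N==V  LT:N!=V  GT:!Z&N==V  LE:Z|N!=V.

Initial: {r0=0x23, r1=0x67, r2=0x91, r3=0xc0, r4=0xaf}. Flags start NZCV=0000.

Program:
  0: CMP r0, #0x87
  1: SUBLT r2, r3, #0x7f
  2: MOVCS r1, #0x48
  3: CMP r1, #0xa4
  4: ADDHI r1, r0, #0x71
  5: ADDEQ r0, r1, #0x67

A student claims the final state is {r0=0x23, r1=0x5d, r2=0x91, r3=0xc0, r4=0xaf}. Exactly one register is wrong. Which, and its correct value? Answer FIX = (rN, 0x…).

FIX = (r1, 0x67)

[0] flags=1001 → (cmp)
[1] flags=1001 LT?F → skip
[2] flags=1001 CS?F → skip
[3] flags=1001 → (cmp)
[4] flags=1001 HI?F → skip
[5] flags=1001 EQ?F → skip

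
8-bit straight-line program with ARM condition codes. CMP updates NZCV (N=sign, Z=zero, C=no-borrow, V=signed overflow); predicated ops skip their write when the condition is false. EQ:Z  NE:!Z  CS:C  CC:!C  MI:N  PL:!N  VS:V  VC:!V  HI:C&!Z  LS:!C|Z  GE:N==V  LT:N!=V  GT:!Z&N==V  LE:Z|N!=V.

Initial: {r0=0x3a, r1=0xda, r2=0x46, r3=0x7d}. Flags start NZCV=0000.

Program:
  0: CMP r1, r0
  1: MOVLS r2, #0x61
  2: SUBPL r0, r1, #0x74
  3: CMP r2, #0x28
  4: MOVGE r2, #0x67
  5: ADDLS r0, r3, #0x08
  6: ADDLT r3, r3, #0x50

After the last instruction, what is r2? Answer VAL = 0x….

VAL = 0x67

0: ✓ CMP  NZCV=1010
1: · MOVLS
2: · SUBPL
3: ✓ CMP  NZCV=0010
4: ✓ MOVGE  r2←0x67
5: · ADDLS
6: · ADDLT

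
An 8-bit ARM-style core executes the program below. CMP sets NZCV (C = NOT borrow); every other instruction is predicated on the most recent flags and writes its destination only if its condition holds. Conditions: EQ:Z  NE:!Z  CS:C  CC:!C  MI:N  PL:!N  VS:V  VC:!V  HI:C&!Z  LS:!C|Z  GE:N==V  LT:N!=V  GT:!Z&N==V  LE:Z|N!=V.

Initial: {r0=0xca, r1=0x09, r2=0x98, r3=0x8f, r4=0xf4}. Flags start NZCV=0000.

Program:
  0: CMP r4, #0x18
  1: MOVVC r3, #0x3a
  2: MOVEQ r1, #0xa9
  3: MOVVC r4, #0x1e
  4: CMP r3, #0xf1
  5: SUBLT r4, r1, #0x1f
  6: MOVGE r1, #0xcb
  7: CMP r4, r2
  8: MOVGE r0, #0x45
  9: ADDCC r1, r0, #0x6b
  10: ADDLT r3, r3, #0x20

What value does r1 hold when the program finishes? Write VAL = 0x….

0: ✓ CMP  NZCV=1010
1: ✓ MOVVC  r3←0x3a
2: · MOVEQ
3: ✓ MOVVC  r4←0x1e
4: ✓ CMP  NZCV=0000
5: · SUBLT
6: ✓ MOVGE  r1←0xcb
7: ✓ CMP  NZCV=1001
8: ✓ MOVGE  r0←0x45
9: ✓ ADDCC  r1←0xb0
10: · ADDLT

VAL = 0xb0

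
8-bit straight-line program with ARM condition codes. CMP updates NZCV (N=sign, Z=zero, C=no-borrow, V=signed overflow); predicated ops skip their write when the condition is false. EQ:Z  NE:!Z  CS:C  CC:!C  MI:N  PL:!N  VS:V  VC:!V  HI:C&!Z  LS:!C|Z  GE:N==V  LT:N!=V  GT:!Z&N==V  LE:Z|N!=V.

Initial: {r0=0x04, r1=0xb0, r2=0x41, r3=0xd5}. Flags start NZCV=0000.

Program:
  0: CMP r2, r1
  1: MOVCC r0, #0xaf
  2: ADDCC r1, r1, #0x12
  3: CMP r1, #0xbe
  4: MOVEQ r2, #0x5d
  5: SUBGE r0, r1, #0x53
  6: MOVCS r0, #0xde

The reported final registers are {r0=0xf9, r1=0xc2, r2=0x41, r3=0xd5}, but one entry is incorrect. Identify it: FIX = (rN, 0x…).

FIX = (r0, 0xde)

0: ✓ CMP  NZCV=1001
1: ✓ MOVCC  r0←0xaf
2: ✓ ADDCC  r1←0xc2
3: ✓ CMP  NZCV=0010
4: · MOVEQ
5: ✓ SUBGE  r0←0x6f
6: ✓ MOVCS  r0←0xde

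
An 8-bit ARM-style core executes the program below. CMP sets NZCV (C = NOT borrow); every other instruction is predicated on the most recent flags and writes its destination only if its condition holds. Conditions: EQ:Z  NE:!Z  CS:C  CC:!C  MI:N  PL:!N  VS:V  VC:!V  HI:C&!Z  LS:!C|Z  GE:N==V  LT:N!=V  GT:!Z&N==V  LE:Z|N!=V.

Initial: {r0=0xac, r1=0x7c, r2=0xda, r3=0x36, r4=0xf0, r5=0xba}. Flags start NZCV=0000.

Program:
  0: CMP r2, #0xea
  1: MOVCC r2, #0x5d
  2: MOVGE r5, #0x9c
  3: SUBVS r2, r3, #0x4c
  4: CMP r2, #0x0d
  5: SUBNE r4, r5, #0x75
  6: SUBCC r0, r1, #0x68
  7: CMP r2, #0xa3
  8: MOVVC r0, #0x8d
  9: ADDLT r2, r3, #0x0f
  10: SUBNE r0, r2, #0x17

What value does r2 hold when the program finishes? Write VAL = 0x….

0: ✓ CMP  NZCV=1000
1: ✓ MOVCC  r2←0x5d
2: · MOVGE
3: · SUBVS
4: ✓ CMP  NZCV=0010
5: ✓ SUBNE  r4←0x45
6: · SUBCC
7: ✓ CMP  NZCV=1001
8: · MOVVC
9: · ADDLT
10: ✓ SUBNE  r0←0x46

VAL = 0x5d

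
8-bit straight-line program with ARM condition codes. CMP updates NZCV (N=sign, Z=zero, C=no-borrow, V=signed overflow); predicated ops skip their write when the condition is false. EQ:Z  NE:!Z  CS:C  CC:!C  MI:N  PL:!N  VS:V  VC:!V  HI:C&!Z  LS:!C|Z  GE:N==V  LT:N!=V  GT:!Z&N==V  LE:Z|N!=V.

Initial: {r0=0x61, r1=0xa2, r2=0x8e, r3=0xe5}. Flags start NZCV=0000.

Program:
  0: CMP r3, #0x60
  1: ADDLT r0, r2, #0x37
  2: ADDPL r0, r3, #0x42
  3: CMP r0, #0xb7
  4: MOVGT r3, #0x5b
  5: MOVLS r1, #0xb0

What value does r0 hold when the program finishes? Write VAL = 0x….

VAL = 0xc5

[0] flags=1010 → (cmp)
[1] flags=1010 LT?T → r0=0xc5
[2] flags=1010 PL?F → skip
[3] flags=0010 → (cmp)
[4] flags=0010 GT?T → r3=0x5b
[5] flags=0010 LS?F → skip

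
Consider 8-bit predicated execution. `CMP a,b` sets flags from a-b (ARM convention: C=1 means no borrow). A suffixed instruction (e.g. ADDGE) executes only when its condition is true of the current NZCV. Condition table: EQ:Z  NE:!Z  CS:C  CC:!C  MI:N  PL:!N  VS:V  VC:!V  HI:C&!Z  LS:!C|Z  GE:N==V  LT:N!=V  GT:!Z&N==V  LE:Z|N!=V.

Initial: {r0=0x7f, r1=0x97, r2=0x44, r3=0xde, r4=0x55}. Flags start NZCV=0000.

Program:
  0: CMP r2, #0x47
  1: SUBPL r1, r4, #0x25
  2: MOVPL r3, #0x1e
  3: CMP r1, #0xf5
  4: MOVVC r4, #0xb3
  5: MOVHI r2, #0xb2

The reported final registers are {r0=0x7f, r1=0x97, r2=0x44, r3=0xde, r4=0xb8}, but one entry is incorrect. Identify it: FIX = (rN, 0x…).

FIX = (r4, 0xb3)

0: ✓ CMP  NZCV=1000
1: · SUBPL
2: · MOVPL
3: ✓ CMP  NZCV=1000
4: ✓ MOVVC  r4←0xb3
5: · MOVHI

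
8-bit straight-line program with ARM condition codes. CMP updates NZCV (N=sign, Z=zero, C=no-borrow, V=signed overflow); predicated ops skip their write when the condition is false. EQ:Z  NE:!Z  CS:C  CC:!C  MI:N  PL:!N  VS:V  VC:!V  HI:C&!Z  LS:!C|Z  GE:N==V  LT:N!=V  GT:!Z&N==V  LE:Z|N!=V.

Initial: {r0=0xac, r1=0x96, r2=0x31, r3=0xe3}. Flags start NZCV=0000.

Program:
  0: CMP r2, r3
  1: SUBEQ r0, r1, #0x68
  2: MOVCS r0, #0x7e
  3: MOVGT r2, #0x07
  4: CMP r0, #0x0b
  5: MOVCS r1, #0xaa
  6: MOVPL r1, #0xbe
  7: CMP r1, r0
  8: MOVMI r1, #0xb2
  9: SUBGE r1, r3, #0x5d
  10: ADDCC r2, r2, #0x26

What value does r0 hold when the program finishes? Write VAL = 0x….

0: ✓ CMP  NZCV=0000
1: · SUBEQ
2: · MOVCS
3: ✓ MOVGT  r2←0x07
4: ✓ CMP  NZCV=1010
5: ✓ MOVCS  r1←0xaa
6: · MOVPL
7: ✓ CMP  NZCV=1000
8: ✓ MOVMI  r1←0xb2
9: · SUBGE
10: ✓ ADDCC  r2←0x2d

VAL = 0xac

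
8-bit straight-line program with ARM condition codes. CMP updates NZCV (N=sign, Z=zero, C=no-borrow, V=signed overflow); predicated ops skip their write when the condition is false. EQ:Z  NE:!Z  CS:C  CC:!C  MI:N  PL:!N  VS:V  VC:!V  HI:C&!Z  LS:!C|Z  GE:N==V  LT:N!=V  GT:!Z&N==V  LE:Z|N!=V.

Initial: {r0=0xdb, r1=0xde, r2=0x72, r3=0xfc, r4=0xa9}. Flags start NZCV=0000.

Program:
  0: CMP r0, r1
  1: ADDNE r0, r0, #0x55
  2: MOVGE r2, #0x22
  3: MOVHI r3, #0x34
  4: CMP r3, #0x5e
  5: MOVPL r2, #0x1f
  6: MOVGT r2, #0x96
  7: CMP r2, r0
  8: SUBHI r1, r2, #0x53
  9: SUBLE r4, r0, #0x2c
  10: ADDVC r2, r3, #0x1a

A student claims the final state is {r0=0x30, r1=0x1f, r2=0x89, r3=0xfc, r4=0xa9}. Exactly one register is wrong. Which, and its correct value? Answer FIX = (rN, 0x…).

0: ✓ CMP  NZCV=1000
1: ✓ ADDNE  r0←0x30
2: · MOVGE
3: · MOVHI
4: ✓ CMP  NZCV=1010
5: · MOVPL
6: · MOVGT
7: ✓ CMP  NZCV=0010
8: ✓ SUBHI  r1←0x1f
9: · SUBLE
10: ✓ ADDVC  r2←0x16

FIX = (r2, 0x16)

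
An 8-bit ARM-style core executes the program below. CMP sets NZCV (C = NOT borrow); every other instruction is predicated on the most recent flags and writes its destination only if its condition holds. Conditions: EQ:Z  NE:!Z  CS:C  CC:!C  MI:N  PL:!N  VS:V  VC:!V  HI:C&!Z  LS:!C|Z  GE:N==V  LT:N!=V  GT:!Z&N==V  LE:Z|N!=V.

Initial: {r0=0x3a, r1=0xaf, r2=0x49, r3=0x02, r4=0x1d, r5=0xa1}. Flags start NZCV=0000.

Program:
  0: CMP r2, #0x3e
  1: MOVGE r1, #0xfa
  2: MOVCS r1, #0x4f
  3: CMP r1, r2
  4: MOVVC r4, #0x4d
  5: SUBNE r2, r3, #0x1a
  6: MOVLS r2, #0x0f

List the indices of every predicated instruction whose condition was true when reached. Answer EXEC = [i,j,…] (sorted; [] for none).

EXEC = [1,2,4,5]

[0] flags=0010 → (cmp)
[1] flags=0010 GE?T → r1=0xfa
[2] flags=0010 CS?T → r1=0x4f
[3] flags=0010 → (cmp)
[4] flags=0010 VC?T → r4=0x4d
[5] flags=0010 NE?T → r2=0xe8
[6] flags=0010 LS?F → skip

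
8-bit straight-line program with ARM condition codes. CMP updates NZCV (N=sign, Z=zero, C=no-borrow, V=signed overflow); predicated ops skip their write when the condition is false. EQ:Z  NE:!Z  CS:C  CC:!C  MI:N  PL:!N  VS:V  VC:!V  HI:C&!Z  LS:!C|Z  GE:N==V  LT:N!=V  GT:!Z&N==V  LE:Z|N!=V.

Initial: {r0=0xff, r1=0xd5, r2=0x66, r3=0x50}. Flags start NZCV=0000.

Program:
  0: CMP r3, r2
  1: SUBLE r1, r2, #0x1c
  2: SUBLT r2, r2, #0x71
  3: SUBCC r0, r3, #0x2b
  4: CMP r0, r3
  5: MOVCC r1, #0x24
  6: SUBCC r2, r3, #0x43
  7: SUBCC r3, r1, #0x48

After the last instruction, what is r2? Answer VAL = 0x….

[0] flags=1000 → (cmp)
[1] flags=1000 LE?T → r1=0x4a
[2] flags=1000 LT?T → r2=0xf5
[3] flags=1000 CC?T → r0=0x25
[4] flags=1000 → (cmp)
[5] flags=1000 CC?T → r1=0x24
[6] flags=1000 CC?T → r2=0x0d
[7] flags=1000 CC?T → r3=0xdc

VAL = 0x0d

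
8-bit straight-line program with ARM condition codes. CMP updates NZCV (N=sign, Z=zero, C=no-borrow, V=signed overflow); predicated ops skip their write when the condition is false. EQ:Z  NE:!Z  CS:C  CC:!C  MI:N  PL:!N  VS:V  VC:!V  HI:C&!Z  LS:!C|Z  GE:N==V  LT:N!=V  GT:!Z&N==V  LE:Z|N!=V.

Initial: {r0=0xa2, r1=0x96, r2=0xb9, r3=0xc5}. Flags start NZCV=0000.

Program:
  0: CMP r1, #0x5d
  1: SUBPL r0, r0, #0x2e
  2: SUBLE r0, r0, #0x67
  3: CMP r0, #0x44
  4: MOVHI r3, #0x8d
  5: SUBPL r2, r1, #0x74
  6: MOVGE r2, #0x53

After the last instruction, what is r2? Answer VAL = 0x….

VAL = 0xb9

[0] flags=0011 → (cmp)
[1] flags=0011 PL?T → r0=0x74
[2] flags=0011 LE?T → r0=0x0d
[3] flags=1000 → (cmp)
[4] flags=1000 HI?F → skip
[5] flags=1000 PL?F → skip
[6] flags=1000 GE?F → skip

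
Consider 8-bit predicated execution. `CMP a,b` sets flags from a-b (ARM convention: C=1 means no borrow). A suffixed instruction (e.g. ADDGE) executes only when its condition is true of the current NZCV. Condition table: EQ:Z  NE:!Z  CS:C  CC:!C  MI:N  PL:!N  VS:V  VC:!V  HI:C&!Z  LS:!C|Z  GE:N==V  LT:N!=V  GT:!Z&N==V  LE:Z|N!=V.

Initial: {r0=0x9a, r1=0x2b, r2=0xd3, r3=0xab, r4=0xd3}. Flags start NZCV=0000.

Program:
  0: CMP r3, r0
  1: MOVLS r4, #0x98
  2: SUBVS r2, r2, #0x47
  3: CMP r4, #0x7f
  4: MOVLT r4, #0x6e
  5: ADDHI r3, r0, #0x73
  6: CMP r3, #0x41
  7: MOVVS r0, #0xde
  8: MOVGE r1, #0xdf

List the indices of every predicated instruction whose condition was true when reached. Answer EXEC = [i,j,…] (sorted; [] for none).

0: ✓ CMP  NZCV=0010
1: · MOVLS
2: · SUBVS
3: ✓ CMP  NZCV=0011
4: ✓ MOVLT  r4←0x6e
5: ✓ ADDHI  r3←0x0d
6: ✓ CMP  NZCV=1000
7: · MOVVS
8: · MOVGE

EXEC = [4,5]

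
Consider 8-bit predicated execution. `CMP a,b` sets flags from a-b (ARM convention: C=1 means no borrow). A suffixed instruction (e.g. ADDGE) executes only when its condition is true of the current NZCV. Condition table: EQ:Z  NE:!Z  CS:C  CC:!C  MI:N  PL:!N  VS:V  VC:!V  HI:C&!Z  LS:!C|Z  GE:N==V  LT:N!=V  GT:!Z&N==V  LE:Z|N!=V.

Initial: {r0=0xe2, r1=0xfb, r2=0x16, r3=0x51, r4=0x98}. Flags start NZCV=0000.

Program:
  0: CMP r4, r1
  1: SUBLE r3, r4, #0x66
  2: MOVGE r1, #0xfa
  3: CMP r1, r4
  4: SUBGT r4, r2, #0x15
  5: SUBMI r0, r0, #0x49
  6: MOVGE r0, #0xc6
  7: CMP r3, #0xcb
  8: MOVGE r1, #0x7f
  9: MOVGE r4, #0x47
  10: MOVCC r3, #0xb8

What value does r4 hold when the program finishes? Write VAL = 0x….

0: ✓ CMP  NZCV=1000
1: ✓ SUBLE  r3←0x32
2: · MOVGE
3: ✓ CMP  NZCV=0010
4: ✓ SUBGT  r4←0x01
5: · SUBMI
6: ✓ MOVGE  r0←0xc6
7: ✓ CMP  NZCV=0000
8: ✓ MOVGE  r1←0x7f
9: ✓ MOVGE  r4←0x47
10: ✓ MOVCC  r3←0xb8

VAL = 0x47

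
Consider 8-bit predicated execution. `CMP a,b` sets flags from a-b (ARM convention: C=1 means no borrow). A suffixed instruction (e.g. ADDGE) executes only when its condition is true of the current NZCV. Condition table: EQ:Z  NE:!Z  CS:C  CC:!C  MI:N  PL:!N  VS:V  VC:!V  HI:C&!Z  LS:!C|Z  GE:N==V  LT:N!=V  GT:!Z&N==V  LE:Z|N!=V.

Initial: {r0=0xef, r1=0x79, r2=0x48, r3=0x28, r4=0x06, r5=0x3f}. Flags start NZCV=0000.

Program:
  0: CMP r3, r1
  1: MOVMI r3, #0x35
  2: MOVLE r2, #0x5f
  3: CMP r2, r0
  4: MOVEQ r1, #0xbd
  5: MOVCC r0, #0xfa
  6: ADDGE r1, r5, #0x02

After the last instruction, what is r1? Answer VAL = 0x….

[0] flags=1000 → (cmp)
[1] flags=1000 MI?T → r3=0x35
[2] flags=1000 LE?T → r2=0x5f
[3] flags=0000 → (cmp)
[4] flags=0000 EQ?F → skip
[5] flags=0000 CC?T → r0=0xfa
[6] flags=0000 GE?T → r1=0x41

VAL = 0x41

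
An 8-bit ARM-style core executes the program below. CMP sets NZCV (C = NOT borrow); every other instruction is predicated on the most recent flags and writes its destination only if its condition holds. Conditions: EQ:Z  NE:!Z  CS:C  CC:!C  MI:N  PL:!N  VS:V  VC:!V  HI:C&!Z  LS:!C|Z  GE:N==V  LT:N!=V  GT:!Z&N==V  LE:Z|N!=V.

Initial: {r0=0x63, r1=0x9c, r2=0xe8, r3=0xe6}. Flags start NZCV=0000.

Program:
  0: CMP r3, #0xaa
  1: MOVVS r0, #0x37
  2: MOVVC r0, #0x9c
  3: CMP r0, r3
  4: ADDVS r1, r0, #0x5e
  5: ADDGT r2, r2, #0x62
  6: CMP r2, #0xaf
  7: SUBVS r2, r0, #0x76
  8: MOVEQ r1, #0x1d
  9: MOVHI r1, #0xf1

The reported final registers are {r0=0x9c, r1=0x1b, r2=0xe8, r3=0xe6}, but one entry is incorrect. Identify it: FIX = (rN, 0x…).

FIX = (r1, 0xf1)

[0] flags=0010 → (cmp)
[1] flags=0010 VS?F → skip
[2] flags=0010 VC?T → r0=0x9c
[3] flags=1000 → (cmp)
[4] flags=1000 VS?F → skip
[5] flags=1000 GT?F → skip
[6] flags=0010 → (cmp)
[7] flags=0010 VS?F → skip
[8] flags=0010 EQ?F → skip
[9] flags=0010 HI?T → r1=0xf1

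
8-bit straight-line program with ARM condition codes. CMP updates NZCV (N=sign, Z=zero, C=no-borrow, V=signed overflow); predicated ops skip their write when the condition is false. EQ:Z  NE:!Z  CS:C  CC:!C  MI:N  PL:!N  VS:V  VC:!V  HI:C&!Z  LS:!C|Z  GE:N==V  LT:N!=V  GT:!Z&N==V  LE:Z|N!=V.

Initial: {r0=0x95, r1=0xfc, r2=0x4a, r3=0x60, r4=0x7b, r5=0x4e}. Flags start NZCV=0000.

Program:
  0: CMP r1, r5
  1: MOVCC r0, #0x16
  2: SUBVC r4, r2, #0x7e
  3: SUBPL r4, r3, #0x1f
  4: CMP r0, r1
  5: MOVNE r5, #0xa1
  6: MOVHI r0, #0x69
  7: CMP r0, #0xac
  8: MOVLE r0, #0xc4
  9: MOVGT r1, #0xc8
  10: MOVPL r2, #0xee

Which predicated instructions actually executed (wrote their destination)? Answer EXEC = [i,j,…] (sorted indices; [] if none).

0: ✓ CMP  NZCV=1010
1: · MOVCC
2: ✓ SUBVC  r4←0xcc
3: · SUBPL
4: ✓ CMP  NZCV=1000
5: ✓ MOVNE  r5←0xa1
6: · MOVHI
7: ✓ CMP  NZCV=1000
8: ✓ MOVLE  r0←0xc4
9: · MOVGT
10: · MOVPL

EXEC = [2,5,8]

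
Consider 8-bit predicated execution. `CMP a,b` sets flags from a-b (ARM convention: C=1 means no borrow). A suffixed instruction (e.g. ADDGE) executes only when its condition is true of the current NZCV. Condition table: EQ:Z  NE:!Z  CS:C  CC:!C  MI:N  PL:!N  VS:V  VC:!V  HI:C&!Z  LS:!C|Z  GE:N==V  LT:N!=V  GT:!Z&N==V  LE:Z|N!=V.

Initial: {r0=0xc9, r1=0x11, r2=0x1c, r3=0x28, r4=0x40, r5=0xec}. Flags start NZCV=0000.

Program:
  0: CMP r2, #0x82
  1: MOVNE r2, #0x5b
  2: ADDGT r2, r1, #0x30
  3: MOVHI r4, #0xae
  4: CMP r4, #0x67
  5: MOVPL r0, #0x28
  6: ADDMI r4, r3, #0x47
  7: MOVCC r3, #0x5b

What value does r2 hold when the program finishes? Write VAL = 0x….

VAL = 0x41

0: ✓ CMP  NZCV=1001
1: ✓ MOVNE  r2←0x5b
2: ✓ ADDGT  r2←0x41
3: · MOVHI
4: ✓ CMP  NZCV=1000
5: · MOVPL
6: ✓ ADDMI  r4←0x6f
7: ✓ MOVCC  r3←0x5b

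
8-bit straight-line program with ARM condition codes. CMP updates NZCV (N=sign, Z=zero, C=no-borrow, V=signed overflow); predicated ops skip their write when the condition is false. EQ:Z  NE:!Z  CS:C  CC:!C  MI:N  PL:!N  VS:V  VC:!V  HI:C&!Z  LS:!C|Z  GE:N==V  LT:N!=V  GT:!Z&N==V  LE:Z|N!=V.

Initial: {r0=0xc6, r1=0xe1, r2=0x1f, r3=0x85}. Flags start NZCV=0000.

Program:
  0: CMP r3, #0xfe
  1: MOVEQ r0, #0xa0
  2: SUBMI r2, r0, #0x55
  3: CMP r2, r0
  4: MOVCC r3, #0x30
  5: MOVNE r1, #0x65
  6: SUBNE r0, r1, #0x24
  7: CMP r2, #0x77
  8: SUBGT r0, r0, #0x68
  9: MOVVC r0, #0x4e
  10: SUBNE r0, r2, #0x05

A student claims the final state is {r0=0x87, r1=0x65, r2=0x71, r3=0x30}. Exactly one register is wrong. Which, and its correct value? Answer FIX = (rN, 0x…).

[0] flags=1000 → (cmp)
[1] flags=1000 EQ?F → skip
[2] flags=1000 MI?T → r2=0x71
[3] flags=1001 → (cmp)
[4] flags=1001 CC?T → r3=0x30
[5] flags=1001 NE?T → r1=0x65
[6] flags=1001 NE?T → r0=0x41
[7] flags=1000 → (cmp)
[8] flags=1000 GT?F → skip
[9] flags=1000 VC?T → r0=0x4e
[10] flags=1000 NE?T → r0=0x6c

FIX = (r0, 0x6c)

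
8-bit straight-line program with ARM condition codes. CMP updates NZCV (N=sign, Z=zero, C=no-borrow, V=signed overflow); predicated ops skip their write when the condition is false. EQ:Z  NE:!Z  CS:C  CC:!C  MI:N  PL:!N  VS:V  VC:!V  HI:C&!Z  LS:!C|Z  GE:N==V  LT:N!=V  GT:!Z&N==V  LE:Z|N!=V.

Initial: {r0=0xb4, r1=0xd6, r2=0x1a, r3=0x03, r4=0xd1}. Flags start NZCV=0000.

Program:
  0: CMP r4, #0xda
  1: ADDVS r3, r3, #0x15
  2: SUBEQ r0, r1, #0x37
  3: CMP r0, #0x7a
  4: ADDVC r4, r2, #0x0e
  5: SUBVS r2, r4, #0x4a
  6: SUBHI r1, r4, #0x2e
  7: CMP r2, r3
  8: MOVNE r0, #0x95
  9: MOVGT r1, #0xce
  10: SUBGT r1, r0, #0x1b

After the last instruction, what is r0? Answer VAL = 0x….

VAL = 0x95

0: ✓ CMP  NZCV=1000
1: · ADDVS
2: · SUBEQ
3: ✓ CMP  NZCV=0011
4: · ADDVC
5: ✓ SUBVS  r2←0x87
6: ✓ SUBHI  r1←0xa3
7: ✓ CMP  NZCV=1010
8: ✓ MOVNE  r0←0x95
9: · MOVGT
10: · SUBGT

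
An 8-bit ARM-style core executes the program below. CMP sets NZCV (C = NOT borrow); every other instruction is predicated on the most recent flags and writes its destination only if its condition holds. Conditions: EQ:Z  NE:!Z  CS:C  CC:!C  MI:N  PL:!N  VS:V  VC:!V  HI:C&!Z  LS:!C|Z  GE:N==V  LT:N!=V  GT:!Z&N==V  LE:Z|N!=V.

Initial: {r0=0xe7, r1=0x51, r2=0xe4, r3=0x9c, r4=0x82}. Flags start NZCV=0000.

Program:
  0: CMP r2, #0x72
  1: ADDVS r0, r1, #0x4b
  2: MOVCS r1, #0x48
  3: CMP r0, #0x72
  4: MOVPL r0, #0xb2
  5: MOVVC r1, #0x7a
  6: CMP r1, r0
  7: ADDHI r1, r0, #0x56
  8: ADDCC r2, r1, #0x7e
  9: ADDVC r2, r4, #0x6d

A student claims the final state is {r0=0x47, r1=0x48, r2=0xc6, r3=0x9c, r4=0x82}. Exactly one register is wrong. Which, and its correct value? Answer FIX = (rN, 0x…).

FIX = (r0, 0xb2)

[0] flags=0011 → (cmp)
[1] flags=0011 VS?T → r0=0x9c
[2] flags=0011 CS?T → r1=0x48
[3] flags=0011 → (cmp)
[4] flags=0011 PL?T → r0=0xb2
[5] flags=0011 VC?F → skip
[6] flags=1001 → (cmp)
[7] flags=1001 HI?F → skip
[8] flags=1001 CC?T → r2=0xc6
[9] flags=1001 VC?F → skip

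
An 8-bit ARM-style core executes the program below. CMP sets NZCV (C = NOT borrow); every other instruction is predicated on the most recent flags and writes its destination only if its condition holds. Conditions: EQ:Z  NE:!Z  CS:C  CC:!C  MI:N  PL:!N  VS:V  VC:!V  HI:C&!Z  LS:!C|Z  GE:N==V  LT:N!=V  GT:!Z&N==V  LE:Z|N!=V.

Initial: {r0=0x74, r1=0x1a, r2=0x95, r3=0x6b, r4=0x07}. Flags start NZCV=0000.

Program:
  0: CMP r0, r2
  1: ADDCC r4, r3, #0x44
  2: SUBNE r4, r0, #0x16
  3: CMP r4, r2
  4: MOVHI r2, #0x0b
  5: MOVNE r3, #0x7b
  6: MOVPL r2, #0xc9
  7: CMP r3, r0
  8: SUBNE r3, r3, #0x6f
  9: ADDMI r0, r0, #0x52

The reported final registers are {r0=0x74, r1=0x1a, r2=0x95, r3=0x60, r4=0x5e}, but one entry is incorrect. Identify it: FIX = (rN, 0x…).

0: ✓ CMP  NZCV=1001
1: ✓ ADDCC  r4←0xaf
2: ✓ SUBNE  r4←0x5e
3: ✓ CMP  NZCV=1001
4: · MOVHI
5: ✓ MOVNE  r3←0x7b
6: · MOVPL
7: ✓ CMP  NZCV=0010
8: ✓ SUBNE  r3←0x0c
9: · ADDMI

FIX = (r3, 0x0c)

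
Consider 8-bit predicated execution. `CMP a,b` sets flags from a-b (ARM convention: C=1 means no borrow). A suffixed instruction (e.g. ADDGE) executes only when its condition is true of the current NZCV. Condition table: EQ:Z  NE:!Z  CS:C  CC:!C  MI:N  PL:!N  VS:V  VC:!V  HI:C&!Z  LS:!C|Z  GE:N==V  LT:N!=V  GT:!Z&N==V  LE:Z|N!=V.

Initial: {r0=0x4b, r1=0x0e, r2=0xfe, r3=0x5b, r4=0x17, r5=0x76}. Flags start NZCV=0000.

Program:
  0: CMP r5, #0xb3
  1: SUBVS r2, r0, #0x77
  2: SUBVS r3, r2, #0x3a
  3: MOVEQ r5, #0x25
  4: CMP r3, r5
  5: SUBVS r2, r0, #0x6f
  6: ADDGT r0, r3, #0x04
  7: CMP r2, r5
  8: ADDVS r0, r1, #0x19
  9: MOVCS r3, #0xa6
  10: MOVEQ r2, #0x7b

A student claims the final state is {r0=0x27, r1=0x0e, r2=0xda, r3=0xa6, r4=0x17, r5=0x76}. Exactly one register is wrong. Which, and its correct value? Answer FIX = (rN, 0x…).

FIX = (r2, 0xdc)

[0] flags=1001 → (cmp)
[1] flags=1001 VS?T → r2=0xd4
[2] flags=1001 VS?T → r3=0x9a
[3] flags=1001 EQ?F → skip
[4] flags=0011 → (cmp)
[5] flags=0011 VS?T → r2=0xdc
[6] flags=0011 GT?F → skip
[7] flags=0011 → (cmp)
[8] flags=0011 VS?T → r0=0x27
[9] flags=0011 CS?T → r3=0xa6
[10] flags=0011 EQ?F → skip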